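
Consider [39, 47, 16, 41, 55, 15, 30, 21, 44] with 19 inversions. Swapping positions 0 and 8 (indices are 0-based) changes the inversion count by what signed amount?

Positions 0 and 8 hold 39 and 44; after swapping, the array is [44, 47, 16, 41, 55, 15, 30, 21, 39].
For each element, count later entries that are smaller:
44 → 16, 41, 15, 30, 21, 39 → 6
47 → 16, 41, 15, 30, 21, 39 → 6
16 → 15 → 1
41 → 15, 30, 21, 39 → 4
55 → 15, 30, 21, 39 → 4
15 → none → 0
30 → 21 → 1
21 → none → 0
39 → none → 0
Sum: 6 + 6 + 1 + 4 + 4 + 0 + 1 + 0 + 0 = 22
Change: 22 − 19 = +3

+3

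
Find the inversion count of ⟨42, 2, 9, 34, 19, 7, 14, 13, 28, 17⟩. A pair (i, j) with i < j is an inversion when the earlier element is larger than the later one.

Out-of-order pairs: 22

Element-by-element contributions:
42: 9
2: 0
9: 1
34: 6
19: 4
7: 0
14: 1
13: 0
28: 1
17: 0
Sum: 9 + 0 + 1 + 6 + 4 + 0 + 1 + 0 + 1 + 0 = 22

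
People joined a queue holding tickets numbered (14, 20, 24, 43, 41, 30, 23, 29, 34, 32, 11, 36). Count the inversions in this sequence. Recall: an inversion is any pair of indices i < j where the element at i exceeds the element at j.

27

Count, for each position, how many later elements it exceeds:
14: 1
20: 1
24: 2
43: 8
41: 7
30: 3
23: 1
29: 1
34: 2
32: 1
11: 0
36: 0
Sum: 1 + 1 + 2 + 8 + 7 + 3 + 1 + 1 + 2 + 1 + 0 + 0 = 27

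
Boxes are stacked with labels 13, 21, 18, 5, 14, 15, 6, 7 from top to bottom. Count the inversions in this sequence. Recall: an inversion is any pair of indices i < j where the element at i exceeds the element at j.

Inversions: 18

Count, for each position, how many later elements it exceeds:
13 → 5, 6, 7 → 3
21 → 18, 5, 14, 15, 6, 7 → 6
18 → 5, 14, 15, 6, 7 → 5
5 → none → 0
14 → 6, 7 → 2
15 → 6, 7 → 2
6 → none → 0
7 → none → 0
Sum: 3 + 6 + 5 + 0 + 2 + 2 + 0 + 0 = 18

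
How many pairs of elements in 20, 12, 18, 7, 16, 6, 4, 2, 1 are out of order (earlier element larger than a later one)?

33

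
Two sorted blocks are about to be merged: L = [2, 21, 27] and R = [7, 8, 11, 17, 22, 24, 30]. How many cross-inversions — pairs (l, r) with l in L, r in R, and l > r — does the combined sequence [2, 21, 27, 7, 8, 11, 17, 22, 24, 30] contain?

Take each right-half value and tally the left-half values above it:
r = 7: 21, 27 → 2
r = 8: 21, 27 → 2
r = 11: 21, 27 → 2
r = 17: 21, 27 → 2
r = 22: 27 → 1
r = 24: 27 → 1
r = 30: none → 0
Cross-inversions: 2 + 2 + 2 + 2 + 1 + 1 + 0 = 10

10 cross-inversions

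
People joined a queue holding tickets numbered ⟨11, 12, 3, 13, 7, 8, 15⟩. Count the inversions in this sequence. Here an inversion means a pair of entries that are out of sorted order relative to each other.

Out-of-order pairs: 8

Element-by-element contributions:
11 → 3, 7, 8 → 3
12 → 3, 7, 8 → 3
3 → none → 0
13 → 7, 8 → 2
7 → none → 0
8 → none → 0
15 → none → 0
Sum: 3 + 3 + 0 + 2 + 0 + 0 + 0 = 8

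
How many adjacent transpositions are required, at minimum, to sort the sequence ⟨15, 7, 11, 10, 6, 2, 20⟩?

Minimum adjacent swaps = number of inversions (each swap of adjacent out-of-order elements removes one inversion and no swap can remove more).
Count inversions — for each element, later elements that are smaller:
15: 7, 11, 10, 6, 2 → 5
7: 6, 2 → 2
11: 10, 6, 2 → 3
10: 6, 2 → 2
6: 2 → 1
2: none → 0
20: none → 0
Total inversions: 5 + 2 + 3 + 2 + 1 + 0 + 0 = 13

13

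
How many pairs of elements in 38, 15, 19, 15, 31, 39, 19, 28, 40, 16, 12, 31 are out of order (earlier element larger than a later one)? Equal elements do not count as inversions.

Sweep left to right; for each value list the smaller values that follow it:
38 → 15, 19, 15, 31, 19, 28, 16, 12, 31 → 9
15 → 12 → 1
19 → 15, 16, 12 → 3
15 → 12 → 1
31 → 19, 28, 16, 12 → 4
39 → 19, 28, 16, 12, 31 → 5
19 → 16, 12 → 2
28 → 16, 12 → 2
40 → 16, 12, 31 → 3
16 → 12 → 1
12 → none → 0
31 → none → 0
Sum: 9 + 1 + 3 + 1 + 4 + 5 + 2 + 2 + 3 + 1 + 0 + 0 = 31

31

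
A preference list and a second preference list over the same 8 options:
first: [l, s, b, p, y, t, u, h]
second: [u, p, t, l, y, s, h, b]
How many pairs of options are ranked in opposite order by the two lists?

16

Assign each item its position (1..8) in the first ordering, then rewrite the second ordering as that position sequence:
positions: l→1, s→2, b→3, p→4, y→5, t→6, u→7, h→8
second ordering as positions: [7, 4, 6, 1, 5, 2, 8, 3]
Discordant pairs = inversions in this position sequence.
7: 4, 6, 1, 5, 2, 3 → 6
4: 1, 2, 3 → 3
6: 1, 5, 2, 3 → 4
1: 0
5: 2, 3 → 2
2: 0
8: 3 → 1
3: 0
Total: 6 + 3 + 4 + 0 + 2 + 0 + 1 + 0 = 16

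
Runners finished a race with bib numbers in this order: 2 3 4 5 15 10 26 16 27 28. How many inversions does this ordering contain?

2

For each element, count later entries that are smaller:
2: 0
3: 0
4: 0
5: 0
15: 1
10: 0
26: 1
16: 0
27: 0
28: 0
Sum: 0 + 0 + 0 + 0 + 1 + 0 + 1 + 0 + 0 + 0 = 2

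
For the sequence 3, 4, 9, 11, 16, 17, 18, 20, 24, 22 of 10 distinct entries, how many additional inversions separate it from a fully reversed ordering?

44

Maximum inversions for 10 distinct elements is C(10, 2) = 10·9/2 = 45.
Current inversions — for each element, count later smaller elements:
3: 0
4: 0
9: 0
11: 0
16: 0
17: 0
18: 0
20: 0
24: 1
22: 0
Current total: 0 + 0 + 0 + 0 + 0 + 0 + 0 + 0 + 1 + 0 = 1
Shortfall: 45 − 1 = 44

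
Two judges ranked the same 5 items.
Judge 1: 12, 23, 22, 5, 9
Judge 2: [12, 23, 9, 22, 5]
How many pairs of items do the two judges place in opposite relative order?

2

Assign each item its position (1..5) in the first ordering, then rewrite the second ordering as that position sequence:
positions: 12→1, 23→2, 22→3, 5→4, 9→5
second ordering as positions: [1, 2, 5, 3, 4]
Discordant pairs = inversions in this position sequence.
1: 0
2: 0
5: 3, 4 → 2
3: 0
4: 0
Total: 0 + 0 + 2 + 0 + 0 = 2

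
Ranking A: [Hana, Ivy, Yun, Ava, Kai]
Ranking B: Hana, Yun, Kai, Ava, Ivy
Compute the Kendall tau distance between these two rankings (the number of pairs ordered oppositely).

4 discordant pairs

Assign each item its position (1..5) in the first ordering, then rewrite the second ordering as that position sequence:
positions: Hana→1, Ivy→2, Yun→3, Ava→4, Kai→5
second ordering as positions: [1, 3, 5, 4, 2]
Discordant pairs = inversions in this position sequence.
1: 0
3: 2 → 1
5: 4, 2 → 2
4: 2 → 1
2: 0
Total: 0 + 1 + 2 + 1 + 0 = 4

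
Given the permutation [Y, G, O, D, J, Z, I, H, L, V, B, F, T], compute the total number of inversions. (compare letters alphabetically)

Element-by-element contributions:
Y → G, O, D, J, I, H, L, V, B, F, T → 11
G → D, B, F → 3
O → D, J, I, H, L, B, F → 7
D → B → 1
J → I, H, B, F → 4
Z → I, H, L, V, B, F, T → 7
I → H, B, F → 3
H → B, F → 2
L → B, F → 2
V → B, F, T → 3
B → none → 0
F → none → 0
T → none → 0
Sum: 11 + 3 + 7 + 1 + 4 + 7 + 3 + 2 + 2 + 3 + 0 + 0 + 0 = 43

43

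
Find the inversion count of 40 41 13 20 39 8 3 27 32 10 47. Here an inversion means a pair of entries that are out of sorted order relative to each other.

Inversions: 30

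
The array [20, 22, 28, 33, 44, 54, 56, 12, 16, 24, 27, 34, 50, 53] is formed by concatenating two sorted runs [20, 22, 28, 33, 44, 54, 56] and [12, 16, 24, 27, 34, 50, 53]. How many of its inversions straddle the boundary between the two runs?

31

Take each right-half value and tally the left-half values above it:
r = 12: 20, 22, 28, 33, 44, 54, 56 → 7
r = 16: 20, 22, 28, 33, 44, 54, 56 → 7
r = 24: 28, 33, 44, 54, 56 → 5
r = 27: 28, 33, 44, 54, 56 → 5
r = 34: 44, 54, 56 → 3
r = 50: 54, 56 → 2
r = 53: 54, 56 → 2
Cross-inversions: 7 + 7 + 5 + 5 + 3 + 2 + 2 = 31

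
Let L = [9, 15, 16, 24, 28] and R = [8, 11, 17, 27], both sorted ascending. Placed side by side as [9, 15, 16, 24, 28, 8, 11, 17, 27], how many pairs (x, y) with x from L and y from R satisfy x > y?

Split inversions: 12

For each element r of the right run, count left-run elements greater than r:
r = 8: 9, 15, 16, 24, 28 → 5
r = 11: 15, 16, 24, 28 → 4
r = 17: 24, 28 → 2
r = 27: 28 → 1
Cross-inversions: 5 + 4 + 2 + 1 = 12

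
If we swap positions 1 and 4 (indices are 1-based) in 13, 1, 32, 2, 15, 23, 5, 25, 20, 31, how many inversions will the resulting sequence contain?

Positions 1 and 4 hold 13 and 2; after swapping, the array is [2, 1, 32, 13, 15, 23, 5, 25, 20, 31].
Element-by-element contributions:
2 → 1 → 1
1 → none → 0
32 → 13, 15, 23, 5, 25, 20, 31 → 7
13 → 5 → 1
15 → 5 → 1
23 → 5, 20 → 2
5 → none → 0
25 → 20 → 1
20 → none → 0
31 → none → 0
Sum: 1 + 0 + 7 + 1 + 1 + 2 + 0 + 1 + 0 + 0 = 13

13 inversions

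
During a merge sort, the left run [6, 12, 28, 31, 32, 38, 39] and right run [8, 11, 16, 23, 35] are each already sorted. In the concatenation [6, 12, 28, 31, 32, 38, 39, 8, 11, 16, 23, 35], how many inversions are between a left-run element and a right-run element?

24

Count, for every r in R, how many entries of L exceed r:
r = 8: 12, 28, 31, 32, 38, 39 → 6
r = 11: 12, 28, 31, 32, 38, 39 → 6
r = 16: 28, 31, 32, 38, 39 → 5
r = 23: 28, 31, 32, 38, 39 → 5
r = 35: 38, 39 → 2
Cross-inversions: 6 + 6 + 5 + 5 + 2 = 24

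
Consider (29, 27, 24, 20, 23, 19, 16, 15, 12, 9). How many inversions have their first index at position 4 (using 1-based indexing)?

5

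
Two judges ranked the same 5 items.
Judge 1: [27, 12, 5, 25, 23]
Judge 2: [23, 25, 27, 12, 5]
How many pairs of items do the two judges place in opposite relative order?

7 discordant pairs

Assign each item its position (1..5) in the first ordering, then rewrite the second ordering as that position sequence:
positions: 27→1, 12→2, 5→3, 25→4, 23→5
second ordering as positions: [5, 4, 1, 2, 3]
Discordant pairs = inversions in this position sequence.
5: 4, 1, 2, 3 → 4
4: 1, 2, 3 → 3
1: 0
2: 0
3: 0
Total: 4 + 3 + 0 + 0 + 0 = 7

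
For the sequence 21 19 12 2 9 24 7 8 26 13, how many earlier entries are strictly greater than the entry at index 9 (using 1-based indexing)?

0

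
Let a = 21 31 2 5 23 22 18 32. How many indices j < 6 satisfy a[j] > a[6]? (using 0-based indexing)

The element at index 6 is 18.
Elements before it: 21, 31, 2, 5, 23, 22
Those larger than 18: 21, 31, 23, 22

4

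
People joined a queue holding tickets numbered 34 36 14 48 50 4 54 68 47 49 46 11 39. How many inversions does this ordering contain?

37

Count, for each position, how many later elements it exceeds:
34 → 14, 4, 11 → 3
36 → 14, 4, 11 → 3
14 → 4, 11 → 2
48 → 4, 47, 46, 11, 39 → 5
50 → 4, 47, 49, 46, 11, 39 → 6
4 → none → 0
54 → 47, 49, 46, 11, 39 → 5
68 → 47, 49, 46, 11, 39 → 5
47 → 46, 11, 39 → 3
49 → 46, 11, 39 → 3
46 → 11, 39 → 2
11 → none → 0
39 → none → 0
Sum: 3 + 3 + 2 + 5 + 6 + 0 + 5 + 5 + 3 + 3 + 2 + 0 + 0 = 37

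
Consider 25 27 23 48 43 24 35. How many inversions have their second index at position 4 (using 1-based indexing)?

0

The element at index 4 is 48.
Elements before it: 25, 27, 23
None of them are larger than 48.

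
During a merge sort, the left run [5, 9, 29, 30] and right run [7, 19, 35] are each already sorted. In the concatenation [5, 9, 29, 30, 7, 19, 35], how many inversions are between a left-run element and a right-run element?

Cross-inversions: 5

Count, for every r in R, how many entries of L exceed r:
r = 7: 9, 29, 30 → 3
r = 19: 29, 30 → 2
r = 35: none → 0
Cross-inversions: 3 + 2 + 0 = 5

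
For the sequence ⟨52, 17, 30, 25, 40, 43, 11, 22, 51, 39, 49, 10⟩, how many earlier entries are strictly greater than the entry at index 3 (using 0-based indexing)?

The element at index 3 is 25.
Elements before it: 52, 17, 30
Those larger than 25: 52, 30

2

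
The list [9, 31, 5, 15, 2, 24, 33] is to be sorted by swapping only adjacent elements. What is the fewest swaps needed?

8

Each adjacent swap fixes exactly one inversion, so the minimum swap count equals the number of inversions.
Count inversions — for each element, later elements that are smaller:
9: 5, 2 → 2
31: 5, 15, 2, 24 → 4
5: 2 → 1
15: 2 → 1
2: none → 0
24: none → 0
33: none → 0
Total inversions: 2 + 4 + 1 + 1 + 0 + 0 + 0 = 8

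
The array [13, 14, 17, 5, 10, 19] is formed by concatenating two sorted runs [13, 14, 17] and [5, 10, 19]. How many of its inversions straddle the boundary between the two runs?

6

Take each right-half value and tally the left-half values above it:
r = 5: 13, 14, 17 → 3
r = 10: 13, 14, 17 → 3
r = 19: none → 0
Cross-inversions: 3 + 3 + 0 = 6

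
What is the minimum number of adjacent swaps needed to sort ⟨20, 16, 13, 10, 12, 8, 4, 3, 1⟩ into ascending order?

There are 35 adjacent swaps.

Each adjacent swap fixes exactly one inversion, so the minimum swap count equals the number of inversions.
Count inversions — for each element, later elements that are smaller:
20: 16, 13, 10, 12, 8, 4, 3, 1 → 8
16: 13, 10, 12, 8, 4, 3, 1 → 7
13: 10, 12, 8, 4, 3, 1 → 6
10: 8, 4, 3, 1 → 4
12: 8, 4, 3, 1 → 4
8: 4, 3, 1 → 3
4: 3, 1 → 2
3: 1 → 1
1: none → 0
Total inversions: 8 + 7 + 6 + 4 + 4 + 3 + 2 + 1 + 0 = 35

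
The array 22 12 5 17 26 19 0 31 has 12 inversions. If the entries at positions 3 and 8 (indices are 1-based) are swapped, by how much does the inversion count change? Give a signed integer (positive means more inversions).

+7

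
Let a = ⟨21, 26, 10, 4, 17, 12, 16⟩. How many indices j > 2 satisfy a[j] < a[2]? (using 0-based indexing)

1 such element

The element at index 2 is 10.
Elements after it: 4, 17, 12, 16
Those smaller than 10: 4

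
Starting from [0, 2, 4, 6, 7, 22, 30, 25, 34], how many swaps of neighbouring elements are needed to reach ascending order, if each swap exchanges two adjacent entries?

1

The minimum number of adjacent swaps to sort an array equals its inversion count, since every such swap removes exactly one inversion.
Count inversions — for each element, later elements that are smaller:
0: none → 0
2: none → 0
4: none → 0
6: none → 0
7: none → 0
22: none → 0
30: 25 → 1
25: none → 0
34: none → 0
Total inversions: 0 + 0 + 0 + 0 + 0 + 0 + 1 + 0 + 0 = 1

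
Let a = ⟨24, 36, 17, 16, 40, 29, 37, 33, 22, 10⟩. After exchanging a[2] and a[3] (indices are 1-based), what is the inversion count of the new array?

25 inversions

Positions 2 and 3 hold 36 and 17; after swapping, the array is [24, 17, 36, 16, 40, 29, 37, 33, 22, 10].
Count, for each position, how many later elements it exceeds:
24: 4
17: 2
36: 5
16: 1
40: 5
29: 2
37: 3
33: 2
22: 1
10: 0
Sum: 4 + 2 + 5 + 1 + 5 + 2 + 3 + 2 + 1 + 0 = 25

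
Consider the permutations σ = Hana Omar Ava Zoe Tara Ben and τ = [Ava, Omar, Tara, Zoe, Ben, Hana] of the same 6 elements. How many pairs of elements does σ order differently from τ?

7 discordant pairs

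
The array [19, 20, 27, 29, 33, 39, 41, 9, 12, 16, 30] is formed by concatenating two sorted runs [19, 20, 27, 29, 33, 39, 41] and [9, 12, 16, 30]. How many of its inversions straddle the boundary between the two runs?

For each element r of the right run, count left-run elements greater than r:
r = 9: 19, 20, 27, 29, 33, 39, 41 → 7
r = 12: 19, 20, 27, 29, 33, 39, 41 → 7
r = 16: 19, 20, 27, 29, 33, 39, 41 → 7
r = 30: 33, 39, 41 → 3
Cross-inversions: 7 + 7 + 7 + 3 = 24

Split inversions: 24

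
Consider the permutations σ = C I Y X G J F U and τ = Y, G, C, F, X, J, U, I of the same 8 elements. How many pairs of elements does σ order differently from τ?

11

Assign each item its position (1..8) in the first ordering, then rewrite the second ordering as that position sequence:
positions: C→1, I→2, Y→3, X→4, G→5, J→6, F→7, U→8
second ordering as positions: [3, 5, 1, 7, 4, 6, 8, 2]
Discordant pairs = inversions in this position sequence.
3: 1, 2 → 2
5: 1, 4, 2 → 3
1: 0
7: 4, 6, 2 → 3
4: 2 → 1
6: 2 → 1
8: 2 → 1
2: 0
Total: 2 + 3 + 0 + 3 + 1 + 1 + 1 + 0 = 11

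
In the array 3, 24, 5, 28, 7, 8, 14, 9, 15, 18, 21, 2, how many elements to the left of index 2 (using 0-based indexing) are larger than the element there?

The element at index 2 is 5.
Elements before it: 3, 24
Those larger than 5: 24

1 such element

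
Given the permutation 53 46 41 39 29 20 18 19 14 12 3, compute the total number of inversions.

54 inversions

Count, for each position, how many later elements it exceeds:
53 → 46, 41, 39, 29, 20, 18, 19, 14, 12, 3 → 10
46 → 41, 39, 29, 20, 18, 19, 14, 12, 3 → 9
41 → 39, 29, 20, 18, 19, 14, 12, 3 → 8
39 → 29, 20, 18, 19, 14, 12, 3 → 7
29 → 20, 18, 19, 14, 12, 3 → 6
20 → 18, 19, 14, 12, 3 → 5
18 → 14, 12, 3 → 3
19 → 14, 12, 3 → 3
14 → 12, 3 → 2
12 → 3 → 1
3 → none → 0
Sum: 10 + 9 + 8 + 7 + 6 + 5 + 3 + 3 + 2 + 1 + 0 = 54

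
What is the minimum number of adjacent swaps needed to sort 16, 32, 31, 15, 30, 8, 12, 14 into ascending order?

21 adjacent swaps

Each adjacent swap fixes exactly one inversion, so the minimum swap count equals the number of inversions.
Count inversions — for each element, later elements that are smaller:
16: 15, 8, 12, 14 → 4
32: 31, 15, 30, 8, 12, 14 → 6
31: 15, 30, 8, 12, 14 → 5
15: 8, 12, 14 → 3
30: 8, 12, 14 → 3
8: none → 0
12: none → 0
14: none → 0
Total inversions: 4 + 6 + 5 + 3 + 3 + 0 + 0 + 0 = 21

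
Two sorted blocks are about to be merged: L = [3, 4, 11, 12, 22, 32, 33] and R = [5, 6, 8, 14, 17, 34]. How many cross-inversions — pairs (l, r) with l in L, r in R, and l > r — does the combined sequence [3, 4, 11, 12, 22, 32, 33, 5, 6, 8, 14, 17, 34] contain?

21

For each element r of the right run, count left-run elements greater than r:
r = 5: 11, 12, 22, 32, 33 → 5
r = 6: 11, 12, 22, 32, 33 → 5
r = 8: 11, 12, 22, 32, 33 → 5
r = 14: 22, 32, 33 → 3
r = 17: 22, 32, 33 → 3
r = 34: none → 0
Cross-inversions: 5 + 5 + 5 + 3 + 3 + 0 = 21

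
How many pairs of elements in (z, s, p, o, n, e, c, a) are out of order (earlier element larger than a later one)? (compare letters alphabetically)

28 out-of-order pairs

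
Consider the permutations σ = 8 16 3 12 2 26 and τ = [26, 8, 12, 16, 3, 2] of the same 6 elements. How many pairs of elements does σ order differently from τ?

Discordant pairs: 7

Assign each item its position (1..6) in the first ordering, then rewrite the second ordering as that position sequence:
positions: 8→1, 16→2, 3→3, 12→4, 2→5, 26→6
second ordering as positions: [6, 1, 4, 2, 3, 5]
Discordant pairs = inversions in this position sequence.
6: 1, 4, 2, 3, 5 → 5
1: 0
4: 2, 3 → 2
2: 0
3: 0
5: 0
Total: 5 + 0 + 2 + 0 + 0 + 0 = 7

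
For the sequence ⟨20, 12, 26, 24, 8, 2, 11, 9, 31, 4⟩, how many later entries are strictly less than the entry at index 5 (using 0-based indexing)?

0

The element at index 5 is 2.
Elements after it: 11, 9, 31, 4
None of them are smaller than 2.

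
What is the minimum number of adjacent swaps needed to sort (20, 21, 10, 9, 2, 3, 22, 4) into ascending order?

There are 18 adjacent swaps.

The minimum number of adjacent swaps to sort an array equals its inversion count, since every such swap removes exactly one inversion.
Count inversions — for each element, later elements that are smaller:
20: 10, 9, 2, 3, 4 → 5
21: 10, 9, 2, 3, 4 → 5
10: 9, 2, 3, 4 → 4
9: 2, 3, 4 → 3
2: none → 0
3: none → 0
22: 4 → 1
4: none → 0
Total inversions: 5 + 5 + 4 + 3 + 0 + 0 + 1 + 0 = 18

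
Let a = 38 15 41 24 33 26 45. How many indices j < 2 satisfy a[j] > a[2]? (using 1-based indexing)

The element at index 2 is 15.
Elements before it: 38
Those larger than 15: 38

1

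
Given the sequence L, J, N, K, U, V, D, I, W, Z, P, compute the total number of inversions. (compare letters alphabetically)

For each element, count later entries that are smaller:
L → J, K, D, I → 4
J → D, I → 2
N → K, D, I → 3
K → D, I → 2
U → D, I, P → 3
V → D, I, P → 3
D → none → 0
I → none → 0
W → P → 1
Z → P → 1
P → none → 0
Sum: 4 + 2 + 3 + 2 + 3 + 3 + 0 + 0 + 1 + 1 + 0 = 19

19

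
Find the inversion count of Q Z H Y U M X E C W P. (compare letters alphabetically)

Count, for each position, how many later elements it exceeds:
Q: 5
Z: 9
H: 2
Y: 7
U: 4
M: 2
X: 4
E: 1
C: 0
W: 1
P: 0
Sum: 5 + 9 + 2 + 7 + 4 + 2 + 4 + 1 + 0 + 1 + 0 = 35

There are 35 inversions.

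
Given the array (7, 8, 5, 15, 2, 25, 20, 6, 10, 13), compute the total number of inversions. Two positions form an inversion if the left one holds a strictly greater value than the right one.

Out-of-order pairs: 18

Element-by-element contributions:
7 → 5, 2, 6 → 3
8 → 5, 2, 6 → 3
5 → 2 → 1
15 → 2, 6, 10, 13 → 4
2 → none → 0
25 → 20, 6, 10, 13 → 4
20 → 6, 10, 13 → 3
6 → none → 0
10 → none → 0
13 → none → 0
Sum: 3 + 3 + 1 + 4 + 0 + 4 + 3 + 0 + 0 + 0 = 18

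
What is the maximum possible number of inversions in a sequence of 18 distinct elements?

The maximum occurs when the array is in strictly decreasing order: every one of the C(18, 2) pairs is inverted.
C(18, 2) = 18·17/2 = 153

There are 153 inversions.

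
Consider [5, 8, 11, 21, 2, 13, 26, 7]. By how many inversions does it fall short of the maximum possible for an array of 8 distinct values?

18 inversions short

Maximum inversions for 8 distinct elements is C(8, 2) = 8·7/2 = 28.
Current inversions — for each element, count later smaller elements:
5: 1
8: 2
11: 2
21: 3
2: 0
13: 1
26: 1
7: 0
Current total: 1 + 2 + 2 + 3 + 0 + 1 + 1 + 0 = 10
Shortfall: 28 − 10 = 18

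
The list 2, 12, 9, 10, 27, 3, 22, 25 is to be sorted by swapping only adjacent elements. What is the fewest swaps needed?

The minimum number of adjacent swaps to sort an array equals its inversion count, since every such swap removes exactly one inversion.
Count inversions — for each element, later elements that are smaller:
2: none → 0
12: 9, 10, 3 → 3
9: 3 → 1
10: 3 → 1
27: 3, 22, 25 → 3
3: none → 0
22: none → 0
25: none → 0
Total inversions: 0 + 3 + 1 + 1 + 3 + 0 + 0 + 0 = 8

8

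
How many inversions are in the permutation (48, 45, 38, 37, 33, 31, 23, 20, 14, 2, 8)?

Sweep left to right; for each value list the smaller values that follow it:
48: 10
45: 9
38: 8
37: 7
33: 6
31: 5
23: 4
20: 3
14: 2
2: 0
8: 0
Sum: 10 + 9 + 8 + 7 + 6 + 5 + 4 + 3 + 2 + 0 + 0 = 54

54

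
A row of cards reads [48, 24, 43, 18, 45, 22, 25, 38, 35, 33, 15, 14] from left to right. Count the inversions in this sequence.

46 out-of-order pairs

Element-by-element contributions:
48: 11
24: 4
43: 8
18: 2
45: 7
22: 2
25: 2
38: 4
35: 3
33: 2
15: 1
14: 0
Sum: 11 + 4 + 8 + 2 + 7 + 2 + 2 + 4 + 3 + 2 + 1 + 0 = 46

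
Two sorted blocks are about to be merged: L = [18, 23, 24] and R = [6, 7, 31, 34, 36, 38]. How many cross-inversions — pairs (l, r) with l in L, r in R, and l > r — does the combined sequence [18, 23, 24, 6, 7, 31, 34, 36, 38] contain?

For each element r of the right run, count left-run elements greater than r:
r = 6: 18, 23, 24 → 3
r = 7: 18, 23, 24 → 3
r = 31: none → 0
r = 34: none → 0
r = 36: none → 0
r = 38: none → 0
Cross-inversions: 3 + 3 + 0 + 0 + 0 + 0 = 6

6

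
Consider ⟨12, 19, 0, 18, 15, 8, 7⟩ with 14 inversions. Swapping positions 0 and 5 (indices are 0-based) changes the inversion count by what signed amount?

-1

Positions 0 and 5 hold 12 and 8; after swapping, the array is [8, 19, 0, 18, 15, 12, 7].
Sweep left to right; for each value list the smaller values that follow it:
8 → 0, 7 → 2
19 → 0, 18, 15, 12, 7 → 5
0 → none → 0
18 → 15, 12, 7 → 3
15 → 12, 7 → 2
12 → 7 → 1
7 → none → 0
Sum: 2 + 5 + 0 + 3 + 2 + 1 + 0 = 13
Change: 13 − 14 = -1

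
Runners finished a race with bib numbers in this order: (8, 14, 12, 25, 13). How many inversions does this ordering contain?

3 inversions

Count, for each position, how many later elements it exceeds:
8 → none → 0
14 → 12, 13 → 2
12 → none → 0
25 → 13 → 1
13 → none → 0
Sum: 0 + 2 + 0 + 1 + 0 = 3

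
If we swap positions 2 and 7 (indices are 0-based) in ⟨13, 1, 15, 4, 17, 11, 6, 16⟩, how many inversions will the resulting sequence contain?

Inversions: 12

Positions 2 and 7 hold 15 and 16; after swapping, the array is [13, 1, 16, 4, 17, 11, 6, 15].
For each element, count later entries that are smaller:
13 → 1, 4, 11, 6 → 4
1 → none → 0
16 → 4, 11, 6, 15 → 4
4 → none → 0
17 → 11, 6, 15 → 3
11 → 6 → 1
6 → none → 0
15 → none → 0
Sum: 4 + 0 + 4 + 0 + 3 + 1 + 0 + 0 = 12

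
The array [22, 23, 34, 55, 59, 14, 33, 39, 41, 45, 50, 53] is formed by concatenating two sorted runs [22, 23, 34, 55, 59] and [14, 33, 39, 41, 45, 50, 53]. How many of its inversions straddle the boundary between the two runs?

Take each right-half value and tally the left-half values above it:
r = 14: 22, 23, 34, 55, 59 → 5
r = 33: 34, 55, 59 → 3
r = 39: 55, 59 → 2
r = 41: 55, 59 → 2
r = 45: 55, 59 → 2
r = 50: 55, 59 → 2
r = 53: 55, 59 → 2
Cross-inversions: 5 + 3 + 2 + 2 + 2 + 2 + 2 = 18

18 split inversions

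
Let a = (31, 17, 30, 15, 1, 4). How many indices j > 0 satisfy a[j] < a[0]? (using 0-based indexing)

5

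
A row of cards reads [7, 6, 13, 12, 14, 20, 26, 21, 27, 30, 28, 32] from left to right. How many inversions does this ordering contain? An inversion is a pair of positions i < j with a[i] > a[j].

There are 4 inversions.

Count, for each position, how many later elements it exceeds:
7 → 6 → 1
6 → none → 0
13 → 12 → 1
12 → none → 0
14 → none → 0
20 → none → 0
26 → 21 → 1
21 → none → 0
27 → none → 0
30 → 28 → 1
28 → none → 0
32 → none → 0
Sum: 1 + 0 + 1 + 0 + 0 + 0 + 1 + 0 + 0 + 1 + 0 + 0 = 4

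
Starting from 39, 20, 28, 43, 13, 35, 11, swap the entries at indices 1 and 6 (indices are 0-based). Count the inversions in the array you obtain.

11 inversions

Positions 1 and 6 hold 20 and 11; after swapping, the array is [39, 11, 28, 43, 13, 35, 20].
For each element, count later entries that are smaller:
39: 5
11: 0
28: 2
43: 3
13: 0
35: 1
20: 0
Sum: 5 + 0 + 2 + 3 + 0 + 1 + 0 = 11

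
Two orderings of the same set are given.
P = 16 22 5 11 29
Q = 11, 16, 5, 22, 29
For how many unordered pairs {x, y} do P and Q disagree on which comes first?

Assign each item its position (1..5) in the first ordering, then rewrite the second ordering as that position sequence:
positions: 16→1, 22→2, 5→3, 11→4, 29→5
second ordering as positions: [4, 1, 3, 2, 5]
Discordant pairs = inversions in this position sequence.
4: 1, 3, 2 → 3
1: 0
3: 2 → 1
2: 0
5: 0
Total: 3 + 0 + 1 + 0 + 0 = 4

4 disagreeing pairs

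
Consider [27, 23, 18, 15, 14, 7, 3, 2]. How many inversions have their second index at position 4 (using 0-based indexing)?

The element at index 4 is 14.
Elements before it: 27, 23, 18, 15
Those larger than 14: 27, 23, 18, 15

4 such elements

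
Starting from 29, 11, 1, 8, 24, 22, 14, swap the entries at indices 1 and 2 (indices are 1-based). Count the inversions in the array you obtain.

Positions 1 and 2 hold 29 and 11; after swapping, the array is [11, 29, 1, 8, 24, 22, 14].
Sweep left to right; for each value list the smaller values that follow it:
11: 2
29: 5
1: 0
8: 0
24: 2
22: 1
14: 0
Sum: 2 + 5 + 0 + 0 + 2 + 1 + 0 = 10

10 inversions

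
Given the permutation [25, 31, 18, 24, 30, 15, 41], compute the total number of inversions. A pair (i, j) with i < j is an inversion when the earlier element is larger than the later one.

Inversions: 10

Sweep left to right; for each value list the smaller values that follow it:
25 → 18, 24, 15 → 3
31 → 18, 24, 30, 15 → 4
18 → 15 → 1
24 → 15 → 1
30 → 15 → 1
15 → none → 0
41 → none → 0
Sum: 3 + 4 + 1 + 1 + 1 + 0 + 0 = 10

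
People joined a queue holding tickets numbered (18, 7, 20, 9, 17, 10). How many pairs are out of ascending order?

Listing every pair i<j with a[i]>a[j] (using 1-based positions):
(1,2): 18 > 7
(1,4): 18 > 9
(1,5): 18 > 17
(1,6): 18 > 10
(3,4): 20 > 9
(3,5): 20 > 17
(3,6): 20 > 10
(5,6): 17 > 10
That's 8 pairs.

8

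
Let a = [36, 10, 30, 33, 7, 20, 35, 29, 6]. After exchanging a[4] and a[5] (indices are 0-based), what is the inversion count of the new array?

Positions 4 and 5 hold 7 and 20; after swapping, the array is [36, 10, 30, 33, 20, 7, 35, 29, 6].
For each element, count later entries that are smaller:
36: 8
10: 2
30: 4
33: 4
20: 2
7: 1
35: 2
29: 1
6: 0
Sum: 8 + 2 + 4 + 4 + 2 + 1 + 2 + 1 + 0 = 24

24 inversions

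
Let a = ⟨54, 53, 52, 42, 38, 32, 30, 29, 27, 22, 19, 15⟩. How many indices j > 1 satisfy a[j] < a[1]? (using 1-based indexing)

11

The element at index 1 is 54.
Elements after it: 53, 52, 42, 38, 32, 30, 29, 27, 22, 19, 15
Those smaller than 54: 53, 52, 42, 38, 32, 30, 29, 27, 22, 19, 15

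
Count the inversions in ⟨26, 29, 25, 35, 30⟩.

Inversion pairs (indices are 0-based):
(0,2): 26 > 25
(1,2): 29 > 25
(3,4): 35 > 30
That's 3 pairs.

3 out-of-order pairs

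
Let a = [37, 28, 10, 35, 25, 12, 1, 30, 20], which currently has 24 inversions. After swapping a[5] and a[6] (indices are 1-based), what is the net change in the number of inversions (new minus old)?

-1

Positions 5 and 6 hold 25 and 12; after swapping, the array is [37, 28, 10, 35, 12, 25, 1, 30, 20].
Element-by-element contributions:
37 → 28, 10, 35, 12, 25, 1, 30, 20 → 8
28 → 10, 12, 25, 1, 20 → 5
10 → 1 → 1
35 → 12, 25, 1, 30, 20 → 5
12 → 1 → 1
25 → 1, 20 → 2
1 → none → 0
30 → 20 → 1
20 → none → 0
Sum: 8 + 5 + 1 + 5 + 1 + 2 + 0 + 1 + 0 = 23
Change: 23 − 24 = -1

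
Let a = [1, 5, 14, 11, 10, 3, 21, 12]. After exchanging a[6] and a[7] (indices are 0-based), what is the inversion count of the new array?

Positions 6 and 7 hold 21 and 12; after swapping, the array is [1, 5, 14, 11, 10, 3, 12, 21].
Count, for each position, how many later elements it exceeds:
1: 0
5: 1
14: 4
11: 2
10: 1
3: 0
12: 0
21: 0
Sum: 0 + 1 + 4 + 2 + 1 + 0 + 0 + 0 = 8

8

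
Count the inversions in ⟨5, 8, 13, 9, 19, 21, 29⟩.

Out-of-order pairs: 1

Inversion pairs (indices are 0-based):
(2,3): 13 > 9
That's 1 pair.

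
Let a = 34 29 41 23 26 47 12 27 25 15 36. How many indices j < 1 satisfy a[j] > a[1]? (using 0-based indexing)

1 such element

The element at index 1 is 29.
Elements before it: 34
Those larger than 29: 34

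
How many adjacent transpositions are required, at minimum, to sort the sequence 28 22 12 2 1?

10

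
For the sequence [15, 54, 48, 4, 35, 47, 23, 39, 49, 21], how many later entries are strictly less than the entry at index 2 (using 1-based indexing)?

The element at index 2 is 54.
Elements after it: 48, 4, 35, 47, 23, 39, 49, 21
Those smaller than 54: 48, 4, 35, 47, 23, 39, 49, 21

8 such elements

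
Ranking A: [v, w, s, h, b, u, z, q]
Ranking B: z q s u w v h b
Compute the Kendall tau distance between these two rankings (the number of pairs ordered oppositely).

19 discordant pairs

Assign each item its position (1..8) in the first ordering, then rewrite the second ordering as that position sequence:
positions: v→1, w→2, s→3, h→4, b→5, u→6, z→7, q→8
second ordering as positions: [7, 8, 3, 6, 2, 1, 4, 5]
Discordant pairs = inversions in this position sequence.
7: 3, 6, 2, 1, 4, 5 → 6
8: 3, 6, 2, 1, 4, 5 → 6
3: 2, 1 → 2
6: 2, 1, 4, 5 → 4
2: 1 → 1
1: 0
4: 0
5: 0
Total: 6 + 6 + 2 + 4 + 1 + 0 + 0 + 0 = 19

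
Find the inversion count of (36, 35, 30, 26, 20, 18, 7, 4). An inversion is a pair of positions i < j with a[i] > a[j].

For each element, count later entries that are smaller:
36 → 35, 30, 26, 20, 18, 7, 4 → 7
35 → 30, 26, 20, 18, 7, 4 → 6
30 → 26, 20, 18, 7, 4 → 5
26 → 20, 18, 7, 4 → 4
20 → 18, 7, 4 → 3
18 → 7, 4 → 2
7 → 4 → 1
4 → none → 0
Sum: 7 + 6 + 5 + 4 + 3 + 2 + 1 + 0 = 28

28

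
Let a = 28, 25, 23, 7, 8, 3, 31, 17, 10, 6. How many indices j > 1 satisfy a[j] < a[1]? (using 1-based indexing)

The element at index 1 is 28.
Elements after it: 25, 23, 7, 8, 3, 31, 17, 10, 6
Those smaller than 28: 25, 23, 7, 8, 3, 17, 10, 6

8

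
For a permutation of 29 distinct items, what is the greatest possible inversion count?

The maximum occurs when the array is in strictly decreasing order: every one of the C(29, 2) pairs is inverted.
C(29, 2) = 29·28/2 = 406

406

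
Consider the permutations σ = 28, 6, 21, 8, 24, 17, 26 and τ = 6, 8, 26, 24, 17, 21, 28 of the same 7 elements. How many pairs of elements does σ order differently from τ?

There are 12 discordant pairs.

Assign each item its position (1..7) in the first ordering, then rewrite the second ordering as that position sequence:
positions: 28→1, 6→2, 21→3, 8→4, 24→5, 17→6, 26→7
second ordering as positions: [2, 4, 7, 5, 6, 3, 1]
Discordant pairs = inversions in this position sequence.
2: 1 → 1
4: 3, 1 → 2
7: 5, 6, 3, 1 → 4
5: 3, 1 → 2
6: 3, 1 → 2
3: 1 → 1
1: 0
Total: 1 + 2 + 4 + 2 + 2 + 1 + 0 = 12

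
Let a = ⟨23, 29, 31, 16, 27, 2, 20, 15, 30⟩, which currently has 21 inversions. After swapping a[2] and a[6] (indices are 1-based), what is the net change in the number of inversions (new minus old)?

-5

Positions 2 and 6 hold 29 and 2; after swapping, the array is [23, 2, 31, 16, 27, 29, 20, 15, 30].
Count, for each position, how many later elements it exceeds:
23: 4
2: 0
31: 6
16: 1
27: 2
29: 2
20: 1
15: 0
30: 0
Sum: 4 + 0 + 6 + 1 + 2 + 2 + 1 + 0 + 0 = 16
Change: 16 − 21 = -5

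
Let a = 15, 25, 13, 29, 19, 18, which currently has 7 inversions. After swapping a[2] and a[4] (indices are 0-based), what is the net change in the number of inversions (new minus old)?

+1

Positions 2 and 4 hold 13 and 19; after swapping, the array is [15, 25, 19, 29, 13, 18].
Count, for each position, how many later elements it exceeds:
15 → 13 → 1
25 → 19, 13, 18 → 3
19 → 13, 18 → 2
29 → 13, 18 → 2
13 → none → 0
18 → none → 0
Sum: 1 + 3 + 2 + 2 + 0 + 0 = 8
Change: 8 − 7 = +1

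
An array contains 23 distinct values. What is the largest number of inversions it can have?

253 inversions

The maximum occurs when the array is in strictly decreasing order: every one of the C(23, 2) pairs is inverted.
C(23, 2) = 23·22/2 = 253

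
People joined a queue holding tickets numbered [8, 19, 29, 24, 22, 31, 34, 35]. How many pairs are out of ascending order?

For each element, count later entries that are smaller:
8: 0
19: 0
29: 2
24: 1
22: 0
31: 0
34: 0
35: 0
Sum: 0 + 0 + 2 + 1 + 0 + 0 + 0 + 0 = 3

3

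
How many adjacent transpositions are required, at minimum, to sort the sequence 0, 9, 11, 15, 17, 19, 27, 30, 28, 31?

1

Minimum adjacent swaps = number of inversions (each swap of adjacent out-of-order elements removes one inversion and no swap can remove more).
Count inversions — for each element, later elements that are smaller:
0: none → 0
9: none → 0
11: none → 0
15: none → 0
17: none → 0
19: none → 0
27: none → 0
30: 28 → 1
28: none → 0
31: none → 0
Total inversions: 0 + 0 + 0 + 0 + 0 + 0 + 0 + 1 + 0 + 0 = 1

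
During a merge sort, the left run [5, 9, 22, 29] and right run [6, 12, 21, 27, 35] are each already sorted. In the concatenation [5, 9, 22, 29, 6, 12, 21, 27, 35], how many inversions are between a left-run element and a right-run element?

For each element r of the right run, count left-run elements greater than r:
r = 6: 9, 22, 29 → 3
r = 12: 22, 29 → 2
r = 21: 22, 29 → 2
r = 27: 29 → 1
r = 35: none → 0
Cross-inversions: 3 + 2 + 2 + 1 + 0 = 8

8 cross-inversions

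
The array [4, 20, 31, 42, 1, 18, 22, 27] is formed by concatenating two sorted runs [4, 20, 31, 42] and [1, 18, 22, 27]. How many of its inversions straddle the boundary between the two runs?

There are 11 split inversions.

Take each right-half value and tally the left-half values above it:
r = 1: 4, 20, 31, 42 → 4
r = 18: 20, 31, 42 → 3
r = 22: 31, 42 → 2
r = 27: 31, 42 → 2
Cross-inversions: 4 + 3 + 2 + 2 = 11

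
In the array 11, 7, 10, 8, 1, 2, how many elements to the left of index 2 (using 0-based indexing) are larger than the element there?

1

The element at index 2 is 10.
Elements before it: 11, 7
Those larger than 10: 11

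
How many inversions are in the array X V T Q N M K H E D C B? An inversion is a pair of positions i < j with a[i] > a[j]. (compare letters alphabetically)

66 inversions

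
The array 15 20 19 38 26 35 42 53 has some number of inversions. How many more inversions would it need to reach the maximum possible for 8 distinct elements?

Maximum inversions for 8 distinct elements is C(8, 2) = 8·7/2 = 28.
Current inversions — for each element, count later smaller elements:
15: 0
20: 1
19: 0
38: 2
26: 0
35: 0
42: 0
53: 0
Current total: 0 + 1 + 0 + 2 + 0 + 0 + 0 + 0 = 3
Shortfall: 28 − 3 = 25

25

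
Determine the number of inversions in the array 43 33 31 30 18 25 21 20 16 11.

42

Count, for each position, how many later elements it exceeds:
43 → 33, 31, 30, 18, 25, 21, 20, 16, 11 → 9
33 → 31, 30, 18, 25, 21, 20, 16, 11 → 8
31 → 30, 18, 25, 21, 20, 16, 11 → 7
30 → 18, 25, 21, 20, 16, 11 → 6
18 → 16, 11 → 2
25 → 21, 20, 16, 11 → 4
21 → 20, 16, 11 → 3
20 → 16, 11 → 2
16 → 11 → 1
11 → none → 0
Sum: 9 + 8 + 7 + 6 + 2 + 4 + 3 + 2 + 1 + 0 = 42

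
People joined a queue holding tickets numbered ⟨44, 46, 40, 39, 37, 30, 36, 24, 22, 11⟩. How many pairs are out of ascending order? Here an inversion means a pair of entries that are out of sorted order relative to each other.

43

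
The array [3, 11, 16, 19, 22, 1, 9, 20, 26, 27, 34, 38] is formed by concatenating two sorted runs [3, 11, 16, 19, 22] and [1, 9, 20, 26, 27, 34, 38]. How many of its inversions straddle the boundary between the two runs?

Cross-inversions: 10

Take each right-half value and tally the left-half values above it:
r = 1: 3, 11, 16, 19, 22 → 5
r = 9: 11, 16, 19, 22 → 4
r = 20: 22 → 1
r = 26: none → 0
r = 27: none → 0
r = 34: none → 0
r = 38: none → 0
Cross-inversions: 5 + 4 + 1 + 0 + 0 + 0 + 0 = 10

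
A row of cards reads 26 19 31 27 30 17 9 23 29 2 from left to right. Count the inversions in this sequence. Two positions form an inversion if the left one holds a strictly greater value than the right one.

Sweep left to right; for each value list the smaller values that follow it:
26 → 19, 17, 9, 23, 2 → 5
19 → 17, 9, 2 → 3
31 → 27, 30, 17, 9, 23, 29, 2 → 7
27 → 17, 9, 23, 2 → 4
30 → 17, 9, 23, 29, 2 → 5
17 → 9, 2 → 2
9 → 2 → 1
23 → 2 → 1
29 → 2 → 1
2 → none → 0
Sum: 5 + 3 + 7 + 4 + 5 + 2 + 1 + 1 + 1 + 0 = 29

Out-of-order pairs: 29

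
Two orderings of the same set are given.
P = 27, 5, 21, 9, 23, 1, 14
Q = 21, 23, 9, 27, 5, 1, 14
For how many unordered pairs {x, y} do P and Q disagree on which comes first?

7

Assign each item its position (1..7) in the first ordering, then rewrite the second ordering as that position sequence:
positions: 27→1, 5→2, 21→3, 9→4, 23→5, 1→6, 14→7
second ordering as positions: [3, 5, 4, 1, 2, 6, 7]
Discordant pairs = inversions in this position sequence.
3: 1, 2 → 2
5: 4, 1, 2 → 3
4: 1, 2 → 2
1: 0
2: 0
6: 0
7: 0
Total: 2 + 3 + 2 + 0 + 0 + 0 + 0 = 7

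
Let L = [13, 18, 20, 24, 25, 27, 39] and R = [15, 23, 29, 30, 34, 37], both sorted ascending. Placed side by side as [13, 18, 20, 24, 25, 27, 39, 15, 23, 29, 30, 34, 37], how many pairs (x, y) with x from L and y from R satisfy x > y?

Split inversions: 14

Count, for every r in R, how many entries of L exceed r:
r = 15: 18, 20, 24, 25, 27, 39 → 6
r = 23: 24, 25, 27, 39 → 4
r = 29: 39 → 1
r = 30: 39 → 1
r = 34: 39 → 1
r = 37: 39 → 1
Cross-inversions: 6 + 4 + 1 + 1 + 1 + 1 = 14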